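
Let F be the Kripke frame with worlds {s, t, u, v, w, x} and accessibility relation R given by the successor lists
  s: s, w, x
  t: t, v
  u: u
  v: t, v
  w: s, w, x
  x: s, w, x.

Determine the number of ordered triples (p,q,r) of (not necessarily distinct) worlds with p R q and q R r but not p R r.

R is transitive; there are no such tuples.

0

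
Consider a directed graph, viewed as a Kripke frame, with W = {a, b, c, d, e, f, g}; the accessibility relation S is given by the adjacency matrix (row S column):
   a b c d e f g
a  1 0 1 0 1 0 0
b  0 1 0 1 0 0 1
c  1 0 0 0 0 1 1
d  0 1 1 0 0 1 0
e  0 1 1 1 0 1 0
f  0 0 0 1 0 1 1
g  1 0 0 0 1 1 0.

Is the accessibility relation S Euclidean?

Euclidean: no — a S c and a S e, but not c S e.

No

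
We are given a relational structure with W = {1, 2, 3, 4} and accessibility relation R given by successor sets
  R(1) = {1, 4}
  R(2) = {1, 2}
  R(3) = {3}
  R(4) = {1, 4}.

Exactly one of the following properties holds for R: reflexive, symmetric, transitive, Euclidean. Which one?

reflexive

Reflexive: yes — every world is R-related to itself.
Symmetric: no — 2 R 1 but not 1 R 2.
Transitive: no — 2 R 1 and 1 R 4, but not 2 R 4.
Euclidean: no — 2 R 1 and 2 R 2, but not 1 R 2.
Only reflexive holds.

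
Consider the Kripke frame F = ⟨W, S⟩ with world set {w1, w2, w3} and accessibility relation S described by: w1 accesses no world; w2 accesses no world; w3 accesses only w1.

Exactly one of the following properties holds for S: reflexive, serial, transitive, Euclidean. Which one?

Reflexive: no — w1 is not related to itself.
Serial: no — w1 has no S-successor.
Transitive: yes — every two-step S-path is closed by a direct edge.
Euclidean: no — w3 S w1 and w3 S w1, but not w1 S w1.
Only transitive holds.

transitive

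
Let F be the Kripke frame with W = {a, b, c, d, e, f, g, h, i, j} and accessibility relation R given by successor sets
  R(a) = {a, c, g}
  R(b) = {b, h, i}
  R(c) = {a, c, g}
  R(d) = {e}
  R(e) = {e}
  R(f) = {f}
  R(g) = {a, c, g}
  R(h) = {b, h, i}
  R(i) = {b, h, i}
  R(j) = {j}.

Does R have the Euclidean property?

Euclidean: yes — any two successors of a common world are R-related.

Yes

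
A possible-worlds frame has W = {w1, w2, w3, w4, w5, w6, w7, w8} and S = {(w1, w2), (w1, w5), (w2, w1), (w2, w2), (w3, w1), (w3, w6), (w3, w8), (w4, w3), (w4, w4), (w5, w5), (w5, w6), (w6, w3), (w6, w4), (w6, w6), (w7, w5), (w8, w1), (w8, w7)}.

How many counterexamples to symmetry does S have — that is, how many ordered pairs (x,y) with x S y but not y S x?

Enumerating: (w1,w5), (w3,w1), (w3,w8), (w4,w3), (w5,w6), (w6,w4), (w7,w5), (w8,w1), (w8,w7).

9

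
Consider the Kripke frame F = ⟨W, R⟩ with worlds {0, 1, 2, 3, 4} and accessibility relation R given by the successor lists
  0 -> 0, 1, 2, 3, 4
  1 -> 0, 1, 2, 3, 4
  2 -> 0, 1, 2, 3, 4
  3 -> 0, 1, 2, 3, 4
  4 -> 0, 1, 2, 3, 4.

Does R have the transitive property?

Transitive: yes — every two-step R-path is closed by a direct edge.

Yes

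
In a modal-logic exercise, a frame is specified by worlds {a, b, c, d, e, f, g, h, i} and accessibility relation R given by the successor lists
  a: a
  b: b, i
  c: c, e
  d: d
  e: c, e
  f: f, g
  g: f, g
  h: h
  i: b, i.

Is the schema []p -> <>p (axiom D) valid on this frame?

Axiom D corresponds to the accessibility relation being serial.
Serial: yes — every world has a successor (e.g. a R a).

Yes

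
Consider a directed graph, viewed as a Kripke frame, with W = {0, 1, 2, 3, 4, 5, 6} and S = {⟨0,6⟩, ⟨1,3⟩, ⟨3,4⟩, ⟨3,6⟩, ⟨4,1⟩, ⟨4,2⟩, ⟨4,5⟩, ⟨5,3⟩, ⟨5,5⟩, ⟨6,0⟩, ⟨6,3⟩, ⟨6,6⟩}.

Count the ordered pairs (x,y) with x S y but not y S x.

6

Enumerating: (1,3), (3,4), (4,1), (4,2), (4,5), (5,3).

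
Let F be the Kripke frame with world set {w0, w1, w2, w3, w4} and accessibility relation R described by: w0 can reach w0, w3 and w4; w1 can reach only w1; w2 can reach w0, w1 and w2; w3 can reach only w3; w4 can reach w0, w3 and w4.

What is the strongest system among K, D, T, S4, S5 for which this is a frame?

Serial (axiom D): yes — every world has a successor (e.g. w0 R w0).
Reflexive (axiom T): yes — every world is R-related to itself.
Transitive (axiom 4): no — w2 R w0 and w0 R w3, but not w2 R w3.
Euclidean (axiom 5): no — w0 R w3 and w0 R w4, but not w3 R w4.
So F validates K, D, T; S4 would additionally require R to be transitive. The strongest is T.

T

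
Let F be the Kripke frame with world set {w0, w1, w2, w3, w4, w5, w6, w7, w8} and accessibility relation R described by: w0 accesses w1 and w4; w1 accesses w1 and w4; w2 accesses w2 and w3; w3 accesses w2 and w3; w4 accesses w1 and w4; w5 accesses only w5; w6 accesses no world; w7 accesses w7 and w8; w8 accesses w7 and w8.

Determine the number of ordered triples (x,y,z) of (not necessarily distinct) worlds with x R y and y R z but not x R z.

0

R is transitive; there are no such tuples.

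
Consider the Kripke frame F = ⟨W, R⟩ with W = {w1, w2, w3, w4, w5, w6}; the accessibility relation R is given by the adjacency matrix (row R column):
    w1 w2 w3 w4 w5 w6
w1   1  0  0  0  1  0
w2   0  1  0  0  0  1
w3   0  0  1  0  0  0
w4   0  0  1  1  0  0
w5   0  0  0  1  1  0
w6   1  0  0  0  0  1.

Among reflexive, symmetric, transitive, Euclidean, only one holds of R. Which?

Reflexive: yes — every world is R-related to itself.
Symmetric: no — w1 R w5 but not w5 R w1.
Transitive: no — w1 R w5 and w5 R w4, but not w1 R w4.
Euclidean: no — w1 R w5 and w1 R w1, but not w5 R w1.
Only reflexive holds.

reflexive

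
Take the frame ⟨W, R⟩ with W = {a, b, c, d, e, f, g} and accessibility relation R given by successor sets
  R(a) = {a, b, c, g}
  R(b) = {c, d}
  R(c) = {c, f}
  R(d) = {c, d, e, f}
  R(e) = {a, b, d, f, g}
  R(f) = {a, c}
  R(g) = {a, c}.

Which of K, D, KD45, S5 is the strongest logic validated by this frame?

Serial (axiom D): yes — every world has a successor (e.g. a R a).
Euclidean (axiom 5): no — a R b and a R g, but not b R g.
Transitive (axiom 4): no — a R b and b R d, but not a R d.
Reflexive (axiom T): no — b is not related to itself.
So F validates K, D; KD45 would additionally require R to be Euclidean and transitive. The strongest is D.

D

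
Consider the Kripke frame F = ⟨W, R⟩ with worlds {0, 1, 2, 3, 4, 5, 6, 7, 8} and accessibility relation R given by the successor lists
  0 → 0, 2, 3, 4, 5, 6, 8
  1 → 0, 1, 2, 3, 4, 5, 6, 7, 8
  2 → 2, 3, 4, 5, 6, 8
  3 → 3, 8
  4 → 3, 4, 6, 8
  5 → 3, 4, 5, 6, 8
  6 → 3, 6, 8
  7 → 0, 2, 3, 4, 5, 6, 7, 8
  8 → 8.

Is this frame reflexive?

Yes

Reflexive: yes — every world is R-related to itself.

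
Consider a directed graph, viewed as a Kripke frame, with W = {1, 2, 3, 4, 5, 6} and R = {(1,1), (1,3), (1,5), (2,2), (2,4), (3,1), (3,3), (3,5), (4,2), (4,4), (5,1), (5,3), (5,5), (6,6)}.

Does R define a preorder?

Reflexive: yes — every world is R-related to itself.
Transitive: yes — every two-step R-path is closed by a direct edge.
So R is a preorder.

Yes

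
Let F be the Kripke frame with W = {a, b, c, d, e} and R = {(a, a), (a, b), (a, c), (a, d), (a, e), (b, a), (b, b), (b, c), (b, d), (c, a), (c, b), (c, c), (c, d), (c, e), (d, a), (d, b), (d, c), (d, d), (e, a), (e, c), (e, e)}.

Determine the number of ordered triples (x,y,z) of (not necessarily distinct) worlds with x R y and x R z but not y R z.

Enumerating: (a,b,e), (a,d,e), (a,e,b), (a,e,d), (c,b,e), (c,d,e), (c,e,b), (c,e,d).

8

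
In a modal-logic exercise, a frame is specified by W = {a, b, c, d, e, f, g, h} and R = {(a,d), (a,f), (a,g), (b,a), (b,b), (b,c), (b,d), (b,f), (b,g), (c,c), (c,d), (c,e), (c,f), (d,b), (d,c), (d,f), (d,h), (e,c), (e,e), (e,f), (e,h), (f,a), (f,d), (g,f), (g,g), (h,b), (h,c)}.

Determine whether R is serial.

Serial: yes — every world has a successor (e.g. a R d).

Yes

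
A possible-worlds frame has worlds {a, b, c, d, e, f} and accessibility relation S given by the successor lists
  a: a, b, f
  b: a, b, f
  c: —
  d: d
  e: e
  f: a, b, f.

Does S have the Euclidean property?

Euclidean: yes — any two successors of a common world are S-related.

Yes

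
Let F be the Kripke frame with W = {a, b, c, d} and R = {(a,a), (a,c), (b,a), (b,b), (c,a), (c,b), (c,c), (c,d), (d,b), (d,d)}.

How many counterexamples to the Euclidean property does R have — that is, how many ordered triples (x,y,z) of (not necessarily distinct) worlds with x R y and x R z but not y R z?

8

Enumerating: (b,a,b), (c,a,b), (c,a,d), (c,b,c), (c,b,d), (c,d,a), (c,d,c), (d,b,d).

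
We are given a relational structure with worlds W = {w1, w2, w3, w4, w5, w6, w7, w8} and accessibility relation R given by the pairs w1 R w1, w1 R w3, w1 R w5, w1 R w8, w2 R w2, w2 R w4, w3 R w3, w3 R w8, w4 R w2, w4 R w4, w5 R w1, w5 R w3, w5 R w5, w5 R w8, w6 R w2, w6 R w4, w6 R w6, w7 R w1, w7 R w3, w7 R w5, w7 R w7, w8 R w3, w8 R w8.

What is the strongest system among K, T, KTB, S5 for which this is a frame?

T

Reflexive (axiom T): yes — every world is R-related to itself.
Symmetric (axiom B): no — w1 R w3 but not w3 R w1.
Euclidean (axiom 5): no — w1 R w3 and w1 R w5, but not w3 R w5.
So F validates K, T; KTB would additionally require R to be symmetric. The strongest is T.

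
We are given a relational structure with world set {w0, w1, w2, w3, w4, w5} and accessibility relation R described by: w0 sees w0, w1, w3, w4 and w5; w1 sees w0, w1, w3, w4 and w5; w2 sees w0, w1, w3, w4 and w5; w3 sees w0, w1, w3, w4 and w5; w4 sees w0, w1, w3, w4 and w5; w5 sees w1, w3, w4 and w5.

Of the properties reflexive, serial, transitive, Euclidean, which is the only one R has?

serial

Reflexive: no — w2 is not related to itself.
Serial: yes — every world has a successor (e.g. w0 R w0).
Transitive: no — w5 R w1 and w1 R w0, but not w5 R w0.
Euclidean: no — w1 R w5 and w1 R w0, but not w5 R w0.
Only serial holds.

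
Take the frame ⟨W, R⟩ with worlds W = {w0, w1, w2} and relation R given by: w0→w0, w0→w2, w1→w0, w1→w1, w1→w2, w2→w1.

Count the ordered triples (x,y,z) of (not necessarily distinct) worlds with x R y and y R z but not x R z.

3

Enumerating: (w0,w2,w1), (w2,w1,w0), (w2,w1,w2).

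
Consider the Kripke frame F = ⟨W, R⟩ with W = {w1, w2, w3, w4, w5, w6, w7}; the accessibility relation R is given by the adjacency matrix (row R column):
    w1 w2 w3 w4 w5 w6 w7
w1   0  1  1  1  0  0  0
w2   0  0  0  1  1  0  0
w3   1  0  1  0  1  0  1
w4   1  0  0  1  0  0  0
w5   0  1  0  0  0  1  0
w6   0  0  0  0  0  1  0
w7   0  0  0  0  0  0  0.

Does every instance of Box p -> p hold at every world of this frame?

The schema T characterises exactly the reflexive frames.
Reflexive: no — w1 is not related to itself.

No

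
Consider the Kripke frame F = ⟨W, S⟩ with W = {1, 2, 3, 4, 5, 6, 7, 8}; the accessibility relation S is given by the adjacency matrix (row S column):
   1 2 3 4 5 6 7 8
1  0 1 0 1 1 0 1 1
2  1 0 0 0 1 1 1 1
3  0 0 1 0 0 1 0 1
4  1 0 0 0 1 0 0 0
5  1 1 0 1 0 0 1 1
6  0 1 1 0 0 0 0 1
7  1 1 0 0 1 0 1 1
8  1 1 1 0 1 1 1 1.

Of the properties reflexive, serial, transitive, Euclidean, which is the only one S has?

Reflexive: no — 1 is not related to itself.
Serial: yes — every world has a successor (e.g. 1 S 2).
Transitive: no — 1 S 2 and 2 S 6, but not 1 S 6.
Euclidean: no — 1 S 2 and 1 S 4, but not 2 S 4.
Only serial holds.

serial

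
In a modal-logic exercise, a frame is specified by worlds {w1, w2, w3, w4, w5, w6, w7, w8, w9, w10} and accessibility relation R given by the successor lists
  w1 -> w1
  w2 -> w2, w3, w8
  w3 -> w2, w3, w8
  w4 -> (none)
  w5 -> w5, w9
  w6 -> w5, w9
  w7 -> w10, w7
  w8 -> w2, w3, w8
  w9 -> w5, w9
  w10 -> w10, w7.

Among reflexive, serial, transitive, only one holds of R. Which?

Reflexive: no — w4 is not related to itself.
Serial: no — w4 has no R-successor.
Transitive: yes — every two-step R-path is closed by a direct edge.
Only transitive holds.

transitive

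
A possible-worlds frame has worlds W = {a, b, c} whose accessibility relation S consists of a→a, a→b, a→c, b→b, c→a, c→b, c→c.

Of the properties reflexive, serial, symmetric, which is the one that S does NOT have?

Reflexive: yes — every world is S-related to itself.
Serial: yes — every world has a successor (e.g. a S a).
Symmetric: no — a S b but not b S a.
Only symmetric fails.

symmetric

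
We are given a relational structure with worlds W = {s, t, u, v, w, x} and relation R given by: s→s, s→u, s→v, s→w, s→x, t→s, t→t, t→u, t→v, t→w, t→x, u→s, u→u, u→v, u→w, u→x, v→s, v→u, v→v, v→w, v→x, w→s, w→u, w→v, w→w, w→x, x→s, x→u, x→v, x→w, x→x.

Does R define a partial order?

No

Reflexive: yes — every world is R-related to itself.
Transitive: yes — every two-step R-path is closed by a direct edge.
Antisymmetric: no — s R u and u R s with s ≠ u.
So R is not a partial order.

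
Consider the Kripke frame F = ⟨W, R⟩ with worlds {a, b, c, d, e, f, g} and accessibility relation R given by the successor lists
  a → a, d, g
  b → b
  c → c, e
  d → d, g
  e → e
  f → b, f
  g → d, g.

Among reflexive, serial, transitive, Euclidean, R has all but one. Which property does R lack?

Euclidean

Reflexive: yes — every world is R-related to itself.
Serial: yes — every world has a successor (e.g. a R a).
Transitive: yes — every two-step R-path is closed by a direct edge.
Euclidean: no — a R d and a R a, but not d R a.
Only Euclidean fails.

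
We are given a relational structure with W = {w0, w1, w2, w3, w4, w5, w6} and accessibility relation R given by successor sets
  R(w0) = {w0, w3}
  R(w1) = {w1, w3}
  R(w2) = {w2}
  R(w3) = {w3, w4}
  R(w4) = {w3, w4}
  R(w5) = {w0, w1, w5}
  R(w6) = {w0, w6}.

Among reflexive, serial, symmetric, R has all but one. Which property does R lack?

Reflexive: yes — every world is R-related to itself.
Serial: yes — every world has a successor (e.g. w0 R w0).
Symmetric: no — w0 R w3 but not w3 R w0.
Only symmetric fails.

symmetric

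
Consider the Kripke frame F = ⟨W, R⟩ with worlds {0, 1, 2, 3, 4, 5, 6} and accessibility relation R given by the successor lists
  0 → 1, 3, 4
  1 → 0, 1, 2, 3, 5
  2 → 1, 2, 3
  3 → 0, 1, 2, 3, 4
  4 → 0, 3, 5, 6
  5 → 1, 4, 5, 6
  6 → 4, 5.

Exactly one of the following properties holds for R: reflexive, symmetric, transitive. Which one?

symmetric

Reflexive: no — 0 is not related to itself.
Symmetric: yes — every pair in R has its reverse in R.
Transitive: no — 0 R 1 and 1 R 2, but not 0 R 2.
Only symmetric holds.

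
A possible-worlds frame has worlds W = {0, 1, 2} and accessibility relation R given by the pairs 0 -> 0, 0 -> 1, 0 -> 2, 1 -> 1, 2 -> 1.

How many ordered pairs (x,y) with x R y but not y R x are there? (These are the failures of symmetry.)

Enumerating: (0,1), (0,2), (2,1).

3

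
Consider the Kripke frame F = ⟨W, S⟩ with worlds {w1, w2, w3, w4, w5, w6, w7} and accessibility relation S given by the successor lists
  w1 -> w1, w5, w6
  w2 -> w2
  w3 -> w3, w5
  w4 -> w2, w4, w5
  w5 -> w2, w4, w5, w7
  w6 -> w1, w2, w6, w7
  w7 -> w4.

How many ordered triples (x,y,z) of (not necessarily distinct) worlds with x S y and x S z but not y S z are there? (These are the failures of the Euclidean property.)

22

Enumerating: (w1,w5,w1), (w1,w5,w6), (w1,w6,w5), (w3,w5,w3), (w4,w2,w4), (w4,w2,w5), (w5,w2,w4), (w5,w2,w5), (w5,w2,w7), (w5,w4,w7), (w5,w7,w2), (w5,w7,w5), … and 10 more.
Total: 22.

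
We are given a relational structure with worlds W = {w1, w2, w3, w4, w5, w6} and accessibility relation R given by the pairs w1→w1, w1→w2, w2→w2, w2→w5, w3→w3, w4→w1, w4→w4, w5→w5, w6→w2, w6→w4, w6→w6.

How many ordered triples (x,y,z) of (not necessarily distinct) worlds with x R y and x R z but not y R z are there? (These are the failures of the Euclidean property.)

7

Enumerating: (w1,w2,w1), (w2,w5,w2), (w4,w1,w4), (w6,w2,w4), (w6,w2,w6), (w6,w4,w2), (w6,w4,w6).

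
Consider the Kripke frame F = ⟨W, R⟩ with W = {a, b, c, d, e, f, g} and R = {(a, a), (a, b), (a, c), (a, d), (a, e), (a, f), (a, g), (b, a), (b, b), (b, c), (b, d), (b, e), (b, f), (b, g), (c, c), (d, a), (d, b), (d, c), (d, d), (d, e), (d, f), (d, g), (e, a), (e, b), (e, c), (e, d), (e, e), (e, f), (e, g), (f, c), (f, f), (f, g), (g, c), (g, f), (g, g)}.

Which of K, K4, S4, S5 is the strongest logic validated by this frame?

Transitive (axiom 4): yes — every two-step R-path is closed by a direct edge.
Reflexive (axiom T): yes — every world is R-related to itself.
Euclidean (axiom 5): no — a R c and a R b, but not c R b.
So F validates K, K4, S4; S5 would additionally require R to be Euclidean. The strongest is S4.

S4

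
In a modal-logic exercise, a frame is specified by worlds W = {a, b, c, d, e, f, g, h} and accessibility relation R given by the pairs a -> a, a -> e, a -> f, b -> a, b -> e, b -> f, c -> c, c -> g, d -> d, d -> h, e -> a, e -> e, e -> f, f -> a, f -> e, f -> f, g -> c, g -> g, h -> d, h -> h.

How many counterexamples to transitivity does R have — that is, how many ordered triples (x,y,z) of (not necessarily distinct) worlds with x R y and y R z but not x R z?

R is transitive; there are no such tuples.

0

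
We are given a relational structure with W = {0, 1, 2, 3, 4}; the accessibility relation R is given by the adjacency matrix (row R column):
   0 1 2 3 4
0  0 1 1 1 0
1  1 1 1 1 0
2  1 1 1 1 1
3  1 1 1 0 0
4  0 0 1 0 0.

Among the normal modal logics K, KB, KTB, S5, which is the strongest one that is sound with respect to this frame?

Symmetric (axiom B): yes — every pair in R has its reverse in R.
Reflexive (axiom T): no — 0 is not related to itself.
Euclidean (axiom 5): no — 2 R 0 and 2 R 4, but not 0 R 4.
So F validates K, KB; KTB would additionally require R to be reflexive. The strongest is KB.

KB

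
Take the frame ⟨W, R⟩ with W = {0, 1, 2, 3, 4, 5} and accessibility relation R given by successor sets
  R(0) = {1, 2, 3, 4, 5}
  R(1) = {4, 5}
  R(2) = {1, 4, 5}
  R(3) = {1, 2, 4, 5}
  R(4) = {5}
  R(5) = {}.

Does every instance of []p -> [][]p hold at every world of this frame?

By correspondence theory, 4 is valid on a frame iff R is transitive.
Transitive: yes — every two-step R-path is closed by a direct edge.

Yes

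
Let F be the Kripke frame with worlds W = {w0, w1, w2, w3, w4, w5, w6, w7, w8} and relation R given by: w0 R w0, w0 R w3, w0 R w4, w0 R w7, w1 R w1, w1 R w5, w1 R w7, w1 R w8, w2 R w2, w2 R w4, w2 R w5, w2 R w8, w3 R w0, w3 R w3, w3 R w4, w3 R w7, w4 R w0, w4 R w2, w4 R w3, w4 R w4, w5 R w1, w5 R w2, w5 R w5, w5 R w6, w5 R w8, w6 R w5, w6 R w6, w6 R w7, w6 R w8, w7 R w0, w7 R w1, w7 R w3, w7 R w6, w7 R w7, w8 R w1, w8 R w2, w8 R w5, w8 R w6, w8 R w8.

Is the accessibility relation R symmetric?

Yes

Symmetric: yes — every pair in R has its reverse in R.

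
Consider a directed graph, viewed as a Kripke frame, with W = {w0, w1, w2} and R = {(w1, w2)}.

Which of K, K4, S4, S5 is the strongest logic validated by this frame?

Transitive (axiom 4): yes — every two-step R-path is closed by a direct edge.
Reflexive (axiom T): no — w0 is not related to itself.
Euclidean (axiom 5): no — w1 R w2 and w1 R w2, but not w2 R w2.
So F validates K, K4; S4 would additionally require R to be reflexive. The strongest is K4.

K4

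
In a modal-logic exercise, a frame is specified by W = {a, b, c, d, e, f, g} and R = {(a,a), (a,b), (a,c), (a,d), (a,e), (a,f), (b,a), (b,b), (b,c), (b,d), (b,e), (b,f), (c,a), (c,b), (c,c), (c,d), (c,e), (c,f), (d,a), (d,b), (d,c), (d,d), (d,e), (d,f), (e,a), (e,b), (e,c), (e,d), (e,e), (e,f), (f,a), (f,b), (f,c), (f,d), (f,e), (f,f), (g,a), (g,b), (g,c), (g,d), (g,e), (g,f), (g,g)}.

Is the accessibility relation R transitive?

Yes

Transitive: yes — every two-step R-path is closed by a direct edge.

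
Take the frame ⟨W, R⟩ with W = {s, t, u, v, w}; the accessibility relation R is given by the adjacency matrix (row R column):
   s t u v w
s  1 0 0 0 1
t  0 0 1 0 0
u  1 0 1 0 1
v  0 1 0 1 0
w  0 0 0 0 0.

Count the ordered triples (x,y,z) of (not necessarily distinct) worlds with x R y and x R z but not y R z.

8

Enumerating: (s,w,s), (s,w,w), (u,s,u), (u,w,s), (u,w,u), (u,w,w), (v,t,t), (v,t,v).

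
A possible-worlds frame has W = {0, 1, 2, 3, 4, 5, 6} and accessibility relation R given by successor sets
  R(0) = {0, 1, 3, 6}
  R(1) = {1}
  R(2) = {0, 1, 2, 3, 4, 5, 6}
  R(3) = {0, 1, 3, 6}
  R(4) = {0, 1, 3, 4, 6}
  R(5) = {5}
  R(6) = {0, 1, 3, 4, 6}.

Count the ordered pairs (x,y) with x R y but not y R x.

Enumerating: (0,1), (2,0), (2,1), (2,3), (2,4), (2,5), (2,6), (3,1), (4,0), (4,1), (4,3), (6,1).

12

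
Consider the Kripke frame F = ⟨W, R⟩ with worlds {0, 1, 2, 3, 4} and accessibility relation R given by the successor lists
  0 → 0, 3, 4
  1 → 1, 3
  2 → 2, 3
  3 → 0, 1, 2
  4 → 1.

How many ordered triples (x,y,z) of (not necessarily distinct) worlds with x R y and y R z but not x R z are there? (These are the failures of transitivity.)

Enumerating: (0,3,1), (0,3,2), (0,4,1), (1,3,0), (1,3,2), (2,3,0), (2,3,1), (3,0,3), (3,0,4), (3,1,3), (3,2,3), (4,1,3).

12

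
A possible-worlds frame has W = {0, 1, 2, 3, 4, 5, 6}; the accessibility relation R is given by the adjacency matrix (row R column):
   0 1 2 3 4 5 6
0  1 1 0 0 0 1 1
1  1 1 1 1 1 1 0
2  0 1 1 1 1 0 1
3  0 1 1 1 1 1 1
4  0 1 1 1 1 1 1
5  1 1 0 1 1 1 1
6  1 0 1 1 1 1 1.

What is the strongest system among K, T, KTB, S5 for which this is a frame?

KTB

Reflexive (axiom T): yes — every world is R-related to itself.
Symmetric (axiom B): yes — every pair in R has its reverse in R.
Euclidean (axiom 5): no — 0 R 1 and 0 R 6, but not 1 R 6.
So F validates K, T, KTB; S5 would additionally require R to be Euclidean. The strongest is KTB.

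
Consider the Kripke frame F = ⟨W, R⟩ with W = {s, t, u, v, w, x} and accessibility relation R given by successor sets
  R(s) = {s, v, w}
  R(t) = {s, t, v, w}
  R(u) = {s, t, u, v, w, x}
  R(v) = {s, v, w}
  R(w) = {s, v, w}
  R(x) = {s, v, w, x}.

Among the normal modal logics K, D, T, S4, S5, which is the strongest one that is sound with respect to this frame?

Serial (axiom D): yes — every world has a successor (e.g. s R s).
Reflexive (axiom T): yes — every world is R-related to itself.
Transitive (axiom 4): yes — every two-step R-path is closed by a direct edge.
Euclidean (axiom 5): no — u R s and u R t, but not s R t.
So F validates K, D, T, S4; S5 would additionally require R to be Euclidean. The strongest is S4.

S4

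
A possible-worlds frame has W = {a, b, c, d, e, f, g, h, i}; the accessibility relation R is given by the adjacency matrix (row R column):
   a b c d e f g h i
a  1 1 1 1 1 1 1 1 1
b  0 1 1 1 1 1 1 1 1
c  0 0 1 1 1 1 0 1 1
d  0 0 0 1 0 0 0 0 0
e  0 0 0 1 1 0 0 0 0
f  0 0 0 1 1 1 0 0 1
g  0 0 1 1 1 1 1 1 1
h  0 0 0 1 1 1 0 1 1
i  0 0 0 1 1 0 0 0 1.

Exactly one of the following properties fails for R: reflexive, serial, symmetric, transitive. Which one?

symmetric

Reflexive: yes — every world is R-related to itself.
Serial: yes — every world has a successor (e.g. a R a).
Symmetric: no — a R b but not b R a.
Transitive: yes — every two-step R-path is closed by a direct edge.
Only symmetric fails.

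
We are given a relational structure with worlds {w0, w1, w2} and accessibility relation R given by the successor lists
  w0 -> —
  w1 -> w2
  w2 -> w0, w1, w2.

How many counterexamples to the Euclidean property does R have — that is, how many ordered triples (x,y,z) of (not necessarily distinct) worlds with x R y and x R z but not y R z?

Enumerating: (w2,w0,w0), (w2,w0,w1), (w2,w0,w2), (w2,w1,w0), (w2,w1,w1).

5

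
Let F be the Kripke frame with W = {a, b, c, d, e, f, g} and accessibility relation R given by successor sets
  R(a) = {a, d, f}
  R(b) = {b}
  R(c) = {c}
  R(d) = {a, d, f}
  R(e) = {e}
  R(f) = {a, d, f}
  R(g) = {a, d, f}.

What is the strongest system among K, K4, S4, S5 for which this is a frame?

K4

Transitive (axiom 4): yes — every two-step R-path is closed by a direct edge.
Reflexive (axiom T): no — g is not related to itself.
Euclidean (axiom 5): yes — any two successors of a common world are R-related.
So F validates K, K4; S4 would additionally require R to be reflexive. The strongest is K4.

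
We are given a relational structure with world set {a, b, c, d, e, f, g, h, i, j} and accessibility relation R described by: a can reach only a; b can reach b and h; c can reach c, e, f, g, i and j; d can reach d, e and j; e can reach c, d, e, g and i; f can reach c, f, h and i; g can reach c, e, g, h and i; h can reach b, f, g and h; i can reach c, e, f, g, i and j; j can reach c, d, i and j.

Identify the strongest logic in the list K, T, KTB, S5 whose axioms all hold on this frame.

KTB

Reflexive (axiom T): yes — every world is R-related to itself.
Symmetric (axiom B): yes — every pair in R has its reverse in R.
Euclidean (axiom 5): no — c R e and c R f, but not e R f.
So F validates K, T, KTB; S5 would additionally require R to be Euclidean. The strongest is KTB.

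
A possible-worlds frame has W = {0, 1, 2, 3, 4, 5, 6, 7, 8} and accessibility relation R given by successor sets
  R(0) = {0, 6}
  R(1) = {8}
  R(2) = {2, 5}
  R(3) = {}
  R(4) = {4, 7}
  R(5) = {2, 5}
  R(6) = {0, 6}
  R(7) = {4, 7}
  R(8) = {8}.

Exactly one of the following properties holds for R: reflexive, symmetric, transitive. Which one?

Reflexive: no — 1 is not related to itself.
Symmetric: no — 1 R 8 but not 8 R 1.
Transitive: yes — every two-step R-path is closed by a direct edge.
Only transitive holds.

transitive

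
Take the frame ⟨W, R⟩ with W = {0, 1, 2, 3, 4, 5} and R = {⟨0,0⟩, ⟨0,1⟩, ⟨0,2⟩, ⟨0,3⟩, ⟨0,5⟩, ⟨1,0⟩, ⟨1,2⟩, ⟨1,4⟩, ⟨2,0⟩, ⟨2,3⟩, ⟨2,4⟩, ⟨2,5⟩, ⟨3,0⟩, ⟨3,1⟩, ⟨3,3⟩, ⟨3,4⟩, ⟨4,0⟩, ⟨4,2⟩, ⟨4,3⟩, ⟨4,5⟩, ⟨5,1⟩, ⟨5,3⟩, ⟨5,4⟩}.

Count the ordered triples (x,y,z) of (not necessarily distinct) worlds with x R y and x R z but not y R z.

Enumerating: (0,1,1), (0,1,3), (0,1,5), (0,2,1), (0,2,2), (0,3,2), (0,3,5), (0,5,0), (0,5,2), (0,5,5), (1,0,4), (1,2,2), … and 21 more.
Total: 33.

33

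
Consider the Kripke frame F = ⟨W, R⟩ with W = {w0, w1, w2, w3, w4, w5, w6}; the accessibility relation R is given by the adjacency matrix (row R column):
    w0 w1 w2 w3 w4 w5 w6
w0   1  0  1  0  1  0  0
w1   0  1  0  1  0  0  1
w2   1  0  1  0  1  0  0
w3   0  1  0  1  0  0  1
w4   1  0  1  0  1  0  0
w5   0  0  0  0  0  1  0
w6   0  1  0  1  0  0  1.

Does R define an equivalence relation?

Reflexive: yes — every world is R-related to itself.
Symmetric: yes — every pair in R has its reverse in R.
Transitive: yes — every two-step R-path is closed by a direct edge.
So R is an equivalence relation.

Yes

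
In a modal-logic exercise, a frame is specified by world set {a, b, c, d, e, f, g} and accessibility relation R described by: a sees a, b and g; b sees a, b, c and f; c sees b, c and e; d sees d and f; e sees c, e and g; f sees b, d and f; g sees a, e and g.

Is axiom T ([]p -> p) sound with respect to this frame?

Yes

The schema T characterises exactly the reflexive frames.
Reflexive: yes — every world is R-related to itself.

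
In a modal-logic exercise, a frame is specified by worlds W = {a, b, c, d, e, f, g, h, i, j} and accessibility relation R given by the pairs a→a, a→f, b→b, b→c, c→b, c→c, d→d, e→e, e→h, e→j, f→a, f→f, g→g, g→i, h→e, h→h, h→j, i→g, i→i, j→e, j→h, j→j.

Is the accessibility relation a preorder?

Yes

Reflexive: yes — every world is R-related to itself.
Transitive: yes — every two-step R-path is closed by a direct edge.
So R is a preorder.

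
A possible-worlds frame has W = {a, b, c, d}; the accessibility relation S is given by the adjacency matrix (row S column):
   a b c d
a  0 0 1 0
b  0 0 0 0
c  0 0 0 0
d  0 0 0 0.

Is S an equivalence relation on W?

No

Reflexive: no — a is not related to itself.
Symmetric: no — a S c but not c S a.
Transitive: yes — every two-step S-path is closed by a direct edge.
So S is not an equivalence relation.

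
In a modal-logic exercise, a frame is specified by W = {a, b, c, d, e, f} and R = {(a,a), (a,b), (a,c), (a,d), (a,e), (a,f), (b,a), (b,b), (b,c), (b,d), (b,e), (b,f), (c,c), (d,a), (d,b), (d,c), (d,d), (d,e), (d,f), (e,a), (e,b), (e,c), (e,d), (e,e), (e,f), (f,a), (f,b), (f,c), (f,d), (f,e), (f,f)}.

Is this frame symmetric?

No

Symmetric: no — a R c but not c R a.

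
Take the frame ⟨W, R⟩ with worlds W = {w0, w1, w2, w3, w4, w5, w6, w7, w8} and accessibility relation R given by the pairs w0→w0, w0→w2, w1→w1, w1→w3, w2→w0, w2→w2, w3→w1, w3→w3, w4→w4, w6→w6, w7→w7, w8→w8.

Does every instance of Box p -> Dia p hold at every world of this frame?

The schema D characterises exactly the serial frames.
Serial: no — w5 has no R-successor.

No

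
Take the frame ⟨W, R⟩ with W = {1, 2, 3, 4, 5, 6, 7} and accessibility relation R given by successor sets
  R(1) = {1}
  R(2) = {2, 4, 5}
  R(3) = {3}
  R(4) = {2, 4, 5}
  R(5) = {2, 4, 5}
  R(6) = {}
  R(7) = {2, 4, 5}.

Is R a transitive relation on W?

Transitive: yes — every two-step R-path is closed by a direct edge.

Yes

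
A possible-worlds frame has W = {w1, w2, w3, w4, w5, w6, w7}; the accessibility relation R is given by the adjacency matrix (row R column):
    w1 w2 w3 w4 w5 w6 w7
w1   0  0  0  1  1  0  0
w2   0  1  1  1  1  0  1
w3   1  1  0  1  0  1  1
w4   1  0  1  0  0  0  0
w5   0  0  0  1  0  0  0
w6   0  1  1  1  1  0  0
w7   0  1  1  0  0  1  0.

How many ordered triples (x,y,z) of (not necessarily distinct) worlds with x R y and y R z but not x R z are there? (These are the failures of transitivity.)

34

Enumerating: (w1,w4,w1), (w1,w4,w3), (w2,w3,w1), (w2,w3,w6), (w2,w4,w1), (w2,w7,w6), (w3,w1,w5), (w3,w2,w3), (w3,w2,w5), (w3,w4,w3), (w3,w6,w3), (w3,w6,w5), … and 22 more.
Total: 34.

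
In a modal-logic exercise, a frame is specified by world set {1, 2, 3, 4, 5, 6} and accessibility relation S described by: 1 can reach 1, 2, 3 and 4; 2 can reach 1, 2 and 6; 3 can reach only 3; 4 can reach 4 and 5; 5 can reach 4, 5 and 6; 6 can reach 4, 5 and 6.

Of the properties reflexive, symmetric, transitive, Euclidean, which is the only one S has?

Reflexive: yes — every world is S-related to itself.
Symmetric: no — 1 S 3 but not 3 S 1.
Transitive: no — 1 S 2 and 2 S 6, but not 1 S 6.
Euclidean: no — 1 S 2 and 1 S 3, but not 2 S 3.
Only reflexive holds.

reflexive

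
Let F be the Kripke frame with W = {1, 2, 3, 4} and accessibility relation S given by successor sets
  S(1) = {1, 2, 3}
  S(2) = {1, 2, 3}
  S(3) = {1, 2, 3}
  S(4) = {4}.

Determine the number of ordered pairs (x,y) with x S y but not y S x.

S is symmetric; there are no such tuples.

0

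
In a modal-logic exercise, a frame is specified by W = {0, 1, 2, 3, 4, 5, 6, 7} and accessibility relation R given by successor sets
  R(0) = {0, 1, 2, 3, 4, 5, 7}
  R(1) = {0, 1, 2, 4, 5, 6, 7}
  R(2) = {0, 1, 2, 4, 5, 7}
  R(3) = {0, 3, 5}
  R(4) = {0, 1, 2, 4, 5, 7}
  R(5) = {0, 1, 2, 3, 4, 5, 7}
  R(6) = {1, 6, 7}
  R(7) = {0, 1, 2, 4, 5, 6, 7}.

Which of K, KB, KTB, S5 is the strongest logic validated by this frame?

KTB

Symmetric (axiom B): yes — every pair in R has its reverse in R.
Reflexive (axiom T): yes — every world is R-related to itself.
Euclidean (axiom 5): no — 0 R 1 and 0 R 3, but not 1 R 3.
So F validates K, KB, KTB; S5 would additionally require R to be Euclidean. The strongest is KTB.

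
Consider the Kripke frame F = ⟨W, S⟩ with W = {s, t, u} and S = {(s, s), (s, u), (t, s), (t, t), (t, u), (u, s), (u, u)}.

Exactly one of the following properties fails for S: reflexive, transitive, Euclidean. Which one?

Euclidean

Reflexive: yes — every world is S-related to itself.
Transitive: yes — every two-step S-path is closed by a direct edge.
Euclidean: no — t S s and t S t, but not s S t.
Only Euclidean fails.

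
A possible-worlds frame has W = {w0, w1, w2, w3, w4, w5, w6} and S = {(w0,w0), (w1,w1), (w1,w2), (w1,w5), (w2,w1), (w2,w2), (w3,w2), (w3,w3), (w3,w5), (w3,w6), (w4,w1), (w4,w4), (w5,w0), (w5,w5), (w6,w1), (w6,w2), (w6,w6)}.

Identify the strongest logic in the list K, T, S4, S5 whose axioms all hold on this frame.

T

Reflexive (axiom T): yes — every world is S-related to itself.
Transitive (axiom 4): no — w1 S w5 and w5 S w0, but not w1 S w0.
Euclidean (axiom 5): no — w1 S w2 and w1 S w5, but not w2 S w5.
So F validates K, T; S4 would additionally require S to be transitive. The strongest is T.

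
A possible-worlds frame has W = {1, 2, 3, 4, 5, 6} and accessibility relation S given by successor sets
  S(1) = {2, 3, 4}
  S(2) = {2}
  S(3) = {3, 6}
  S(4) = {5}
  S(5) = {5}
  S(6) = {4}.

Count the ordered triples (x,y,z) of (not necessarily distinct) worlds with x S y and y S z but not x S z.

Enumerating: (1,3,6), (1,4,5), (3,6,4), (6,4,5).

4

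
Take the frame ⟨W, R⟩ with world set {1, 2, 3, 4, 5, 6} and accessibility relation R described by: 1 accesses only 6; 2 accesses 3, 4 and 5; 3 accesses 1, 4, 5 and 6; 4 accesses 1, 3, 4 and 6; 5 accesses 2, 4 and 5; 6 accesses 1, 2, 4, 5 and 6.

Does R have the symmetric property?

Symmetric: no — 2 R 3 but not 3 R 2.

No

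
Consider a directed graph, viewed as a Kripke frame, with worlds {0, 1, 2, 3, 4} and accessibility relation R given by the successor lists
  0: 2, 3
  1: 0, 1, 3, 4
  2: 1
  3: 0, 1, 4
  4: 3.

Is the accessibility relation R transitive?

No

Transitive: no — 0 R 2 and 2 R 1, but not 0 R 1.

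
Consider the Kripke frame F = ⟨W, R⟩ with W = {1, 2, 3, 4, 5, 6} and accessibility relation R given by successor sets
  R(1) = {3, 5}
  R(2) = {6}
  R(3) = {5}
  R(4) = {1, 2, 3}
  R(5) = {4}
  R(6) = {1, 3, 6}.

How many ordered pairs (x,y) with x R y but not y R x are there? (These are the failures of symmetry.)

10

Enumerating: (1,3), (1,5), (2,6), (3,5), (4,1), (4,2), (4,3), (5,4), (6,1), (6,3).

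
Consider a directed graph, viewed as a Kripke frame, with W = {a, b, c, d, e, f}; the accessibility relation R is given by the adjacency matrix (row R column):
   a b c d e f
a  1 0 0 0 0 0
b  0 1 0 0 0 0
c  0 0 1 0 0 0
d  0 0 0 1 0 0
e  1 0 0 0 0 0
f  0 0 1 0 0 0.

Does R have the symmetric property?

No

Symmetric: no — e R a but not a R e.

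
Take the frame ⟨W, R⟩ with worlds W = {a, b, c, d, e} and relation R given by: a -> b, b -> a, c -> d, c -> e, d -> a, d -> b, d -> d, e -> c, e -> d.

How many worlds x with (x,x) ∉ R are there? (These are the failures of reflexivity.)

4

Enumerating: a, b, c, e.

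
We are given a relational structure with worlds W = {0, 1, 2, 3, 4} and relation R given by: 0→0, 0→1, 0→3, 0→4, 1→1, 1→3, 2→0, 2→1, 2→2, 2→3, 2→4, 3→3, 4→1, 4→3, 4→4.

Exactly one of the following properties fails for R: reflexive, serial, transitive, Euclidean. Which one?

Euclidean

Reflexive: yes — every world is R-related to itself.
Serial: yes — every world has a successor (e.g. 0 R 0).
Transitive: yes — every two-step R-path is closed by a direct edge.
Euclidean: no — 0 R 1 and 0 R 4, but not 1 R 4.
Only Euclidean fails.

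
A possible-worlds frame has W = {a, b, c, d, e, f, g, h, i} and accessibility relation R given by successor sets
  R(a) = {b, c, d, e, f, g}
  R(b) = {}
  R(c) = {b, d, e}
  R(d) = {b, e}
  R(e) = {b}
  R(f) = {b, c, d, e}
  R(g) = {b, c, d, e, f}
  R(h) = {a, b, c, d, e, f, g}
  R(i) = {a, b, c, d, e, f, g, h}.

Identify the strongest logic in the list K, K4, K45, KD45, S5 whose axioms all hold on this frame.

K4

Transitive (axiom 4): yes — every two-step R-path is closed by a direct edge.
Euclidean (axiom 5): no — a R b and a R c, but not b R c.
Serial (axiom D): no — b has no R-successor.
Reflexive (axiom T): no — a is not related to itself.
So F validates K, K4; K45 would additionally require R to be Euclidean. The strongest is K4.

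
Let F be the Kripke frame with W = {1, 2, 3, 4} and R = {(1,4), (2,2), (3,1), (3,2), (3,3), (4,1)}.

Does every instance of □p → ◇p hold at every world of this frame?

Yes

By correspondence theory, D is valid on a frame iff R is serial.
Serial: yes — every world has a successor (e.g. 1 R 4).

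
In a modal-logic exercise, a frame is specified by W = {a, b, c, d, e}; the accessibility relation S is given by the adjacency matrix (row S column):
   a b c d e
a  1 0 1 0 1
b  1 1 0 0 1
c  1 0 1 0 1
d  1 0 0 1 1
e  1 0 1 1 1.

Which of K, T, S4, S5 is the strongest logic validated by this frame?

T

Reflexive (axiom T): yes — every world is S-related to itself.
Transitive (axiom 4): no — a S e and e S d, but not a S d.
Euclidean (axiom 5): no — e S a and e S d, but not a S d.
So F validates K, T; S4 would additionally require S to be transitive. The strongest is T.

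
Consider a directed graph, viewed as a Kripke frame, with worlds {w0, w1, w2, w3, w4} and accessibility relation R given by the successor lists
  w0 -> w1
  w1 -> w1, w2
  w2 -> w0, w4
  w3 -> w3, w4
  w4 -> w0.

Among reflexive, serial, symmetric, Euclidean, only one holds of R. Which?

Reflexive: no — w0 is not related to itself.
Serial: yes — every world has a successor (e.g. w0 R w1).
Symmetric: no — w0 R w1 but not w1 R w0.
Euclidean: no — w2 R w0 and w2 R w4, but not w0 R w4.
Only serial holds.

serial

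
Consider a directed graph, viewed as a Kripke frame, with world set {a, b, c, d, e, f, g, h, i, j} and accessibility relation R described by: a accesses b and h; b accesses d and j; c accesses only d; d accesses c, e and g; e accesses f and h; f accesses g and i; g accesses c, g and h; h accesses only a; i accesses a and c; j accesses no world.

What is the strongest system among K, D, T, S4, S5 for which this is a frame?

Serial (axiom D): no — j has no R-successor.
Reflexive (axiom T): no — a is not related to itself.
Transitive (axiom 4): no — a R b and b R d, but not a R d.
Euclidean (axiom 5): no — a R b and a R h, but not b R h.
So F validates K; D would additionally require R to be serial. The strongest is K.

K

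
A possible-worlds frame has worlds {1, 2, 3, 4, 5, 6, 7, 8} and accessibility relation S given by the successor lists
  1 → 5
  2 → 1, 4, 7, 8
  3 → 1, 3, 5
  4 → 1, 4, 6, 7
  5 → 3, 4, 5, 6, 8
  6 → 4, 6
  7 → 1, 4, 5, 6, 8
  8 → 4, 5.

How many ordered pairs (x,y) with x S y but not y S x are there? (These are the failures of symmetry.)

Enumerating: (1,5), (2,1), (2,4), (2,7), (2,8), (3,1), (4,1), (5,4), (5,6), (7,1), (7,5), (7,6), (7,8), (8,4).

14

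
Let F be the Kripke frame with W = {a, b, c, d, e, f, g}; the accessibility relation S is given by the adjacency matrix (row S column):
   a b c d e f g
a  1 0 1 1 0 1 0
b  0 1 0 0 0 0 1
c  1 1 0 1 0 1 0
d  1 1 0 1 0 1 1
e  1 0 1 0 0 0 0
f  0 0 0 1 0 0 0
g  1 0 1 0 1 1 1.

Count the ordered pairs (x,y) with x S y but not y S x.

13

Enumerating: (a,f), (b,g), (c,b), (c,d), (c,f), (d,b), (d,g), (e,a), (e,c), (g,a), (g,c), (g,e), (g,f).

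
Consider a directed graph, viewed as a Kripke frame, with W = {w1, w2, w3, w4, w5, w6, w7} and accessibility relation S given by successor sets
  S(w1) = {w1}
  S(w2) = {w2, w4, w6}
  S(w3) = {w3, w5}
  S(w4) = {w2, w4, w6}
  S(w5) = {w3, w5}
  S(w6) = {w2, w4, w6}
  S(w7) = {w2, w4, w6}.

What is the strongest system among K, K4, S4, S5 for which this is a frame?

Transitive (axiom 4): yes — every two-step S-path is closed by a direct edge.
Reflexive (axiom T): no — w7 is not related to itself.
Euclidean (axiom 5): yes — any two successors of a common world are S-related.
So F validates K, K4; S4 would additionally require S to be reflexive. The strongest is K4.

K4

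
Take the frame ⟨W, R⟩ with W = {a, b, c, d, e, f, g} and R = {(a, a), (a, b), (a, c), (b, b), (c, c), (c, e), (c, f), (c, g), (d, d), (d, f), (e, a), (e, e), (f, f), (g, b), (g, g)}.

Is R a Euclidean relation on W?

No

Euclidean: no — a R b and a R c, but not b R c.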